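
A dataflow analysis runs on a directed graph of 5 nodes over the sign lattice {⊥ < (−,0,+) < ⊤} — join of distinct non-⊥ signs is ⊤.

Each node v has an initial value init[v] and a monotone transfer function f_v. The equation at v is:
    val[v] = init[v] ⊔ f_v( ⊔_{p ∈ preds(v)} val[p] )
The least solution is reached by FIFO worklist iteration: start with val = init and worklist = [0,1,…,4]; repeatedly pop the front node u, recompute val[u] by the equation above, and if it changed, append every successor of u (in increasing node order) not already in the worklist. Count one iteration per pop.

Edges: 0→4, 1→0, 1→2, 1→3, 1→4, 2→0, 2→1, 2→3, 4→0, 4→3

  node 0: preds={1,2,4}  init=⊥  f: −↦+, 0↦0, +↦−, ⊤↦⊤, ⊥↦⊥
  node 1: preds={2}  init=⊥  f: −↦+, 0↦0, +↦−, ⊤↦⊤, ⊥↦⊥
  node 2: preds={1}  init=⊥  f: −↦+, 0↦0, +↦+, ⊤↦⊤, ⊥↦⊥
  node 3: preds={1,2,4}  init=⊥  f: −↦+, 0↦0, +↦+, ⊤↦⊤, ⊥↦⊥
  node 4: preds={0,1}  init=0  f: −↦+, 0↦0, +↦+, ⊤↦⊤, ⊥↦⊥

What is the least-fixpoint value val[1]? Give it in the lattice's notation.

⊥

Trace (5 dequeues):
  [1] u=0 | in 0 | out 0 | prev ⊥ | push {}
  [2] u=1 | in ⊥ | out ⊥ | ==
  [3] u=2 | in ⊥ | out ⊥ | ==
  [4] u=3 | in 0 | out 0 | prev ⊥ | push {}
  [5] u=4 | in 0 | out 0 | ==

Converged values:
  [0] 0
  [1] ⊥
  [2] ⊥
  [3] 0
  [4] 0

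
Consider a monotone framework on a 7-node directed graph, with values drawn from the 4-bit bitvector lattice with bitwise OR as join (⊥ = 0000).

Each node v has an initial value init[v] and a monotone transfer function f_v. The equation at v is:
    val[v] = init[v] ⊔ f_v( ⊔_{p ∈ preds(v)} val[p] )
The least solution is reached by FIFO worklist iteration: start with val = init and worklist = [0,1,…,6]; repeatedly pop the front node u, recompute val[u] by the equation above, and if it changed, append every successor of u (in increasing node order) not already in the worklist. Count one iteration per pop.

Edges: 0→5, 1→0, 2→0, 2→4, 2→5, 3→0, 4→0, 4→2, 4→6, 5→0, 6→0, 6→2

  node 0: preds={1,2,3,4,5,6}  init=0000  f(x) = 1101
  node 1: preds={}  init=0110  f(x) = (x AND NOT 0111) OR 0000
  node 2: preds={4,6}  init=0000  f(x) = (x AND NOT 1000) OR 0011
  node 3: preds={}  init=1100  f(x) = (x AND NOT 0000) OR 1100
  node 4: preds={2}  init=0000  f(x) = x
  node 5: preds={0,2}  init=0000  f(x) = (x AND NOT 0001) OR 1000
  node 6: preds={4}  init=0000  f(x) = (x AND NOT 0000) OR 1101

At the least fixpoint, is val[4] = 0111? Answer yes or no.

Worklist (15 pops):
  #1 pop 0: in=1110 → 1101 (was 0000); enqueue []
  #2 pop 1: in=0000 → 0110 (no change)
  #3 pop 2: in=0000 → 0011 (was 0000); enqueue [0]
  #4 pop 3: in=0000 → 1100 (no change)
  #5 pop 4: in=0011 → 0011 (was 0000); enqueue [2]
  #6 pop 5: in=1111 → 1110 (was 0000); enqueue []
  #7 pop 6: in=0011 → 1111 (was 0000); enqueue []
  #8 pop 0: in=1111 → 1101 (no change)
  #9 pop 2: in=1111 → 0111 (was 0011); enqueue [0,4,5]
  #10 pop 0: in=1111 → 1101 (no change)
  #11 pop 4: in=0111 → 0111 (was 0011); enqueue [0,2,6]
  #12 pop 5: in=1111 → 1110 (no change)
  #13 pop 0: in=1111 → 1101 (no change)
  #14 pop 2: in=1111 → 0111 (no change)
  #15 pop 6: in=0111 → 1111 (no change)

Fixpoint:
  val[0] = 1101
  val[1] = 0110
  val[2] = 0111
  val[3] = 1100
  val[4] = 0111
  val[5] = 1110
  val[6] = 1111

yes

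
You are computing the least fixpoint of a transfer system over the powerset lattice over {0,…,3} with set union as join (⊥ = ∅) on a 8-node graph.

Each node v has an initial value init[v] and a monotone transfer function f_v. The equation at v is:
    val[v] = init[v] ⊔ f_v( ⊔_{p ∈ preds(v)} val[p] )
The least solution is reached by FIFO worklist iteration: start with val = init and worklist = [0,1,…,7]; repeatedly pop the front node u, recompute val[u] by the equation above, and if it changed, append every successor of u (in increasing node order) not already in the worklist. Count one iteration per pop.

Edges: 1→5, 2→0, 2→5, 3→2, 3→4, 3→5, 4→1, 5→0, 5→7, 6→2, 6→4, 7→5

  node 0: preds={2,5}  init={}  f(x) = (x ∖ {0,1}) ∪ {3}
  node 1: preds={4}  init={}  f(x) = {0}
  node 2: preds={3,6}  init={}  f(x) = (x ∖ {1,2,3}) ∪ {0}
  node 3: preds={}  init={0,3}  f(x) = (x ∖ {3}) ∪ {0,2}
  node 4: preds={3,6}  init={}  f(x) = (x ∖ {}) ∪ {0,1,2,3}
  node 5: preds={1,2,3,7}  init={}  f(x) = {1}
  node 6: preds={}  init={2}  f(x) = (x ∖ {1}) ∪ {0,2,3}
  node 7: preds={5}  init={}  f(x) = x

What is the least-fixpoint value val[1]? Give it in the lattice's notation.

Worklist (13 pops):
  #1 pop 0: in={} → {3} (was {}); enqueue []
  #2 pop 1: in={} → {0} (was {}); enqueue []
  #3 pop 2: in={0,2,3} → {0} (was {}); enqueue [0]
  #4 pop 3: in={} → {0,2,3} (was {0,3}); enqueue [2]
  #5 pop 4: in={0,2,3} → {0,1,2,3} (was {}); enqueue [1]
  #6 pop 5: in={0,2,3} → {1} (was {}); enqueue []
  #7 pop 6: in={} → {0,2,3} (was {2}); enqueue [4]
  #8 pop 7: in={1} → {1} (was {}); enqueue [5]
  #9 pop 0: in={0,1} → {3} (no change)
  #10 pop 2: in={0,2,3} → {0} (no change)
  #11 pop 1: in={0,1,2,3} → {0} (no change)
  #12 pop 4: in={0,2,3} → {0,1,2,3} (no change)
  #13 pop 5: in={0,1,2,3} → {1} (no change)

Fixpoint:
  val[0] = {3}
  val[1] = {0}
  val[2] = {0}
  val[3] = {0,2,3}
  val[4] = {0,1,2,3}
  val[5] = {1}
  val[6] = {0,2,3}
  val[7] = {1}

{0}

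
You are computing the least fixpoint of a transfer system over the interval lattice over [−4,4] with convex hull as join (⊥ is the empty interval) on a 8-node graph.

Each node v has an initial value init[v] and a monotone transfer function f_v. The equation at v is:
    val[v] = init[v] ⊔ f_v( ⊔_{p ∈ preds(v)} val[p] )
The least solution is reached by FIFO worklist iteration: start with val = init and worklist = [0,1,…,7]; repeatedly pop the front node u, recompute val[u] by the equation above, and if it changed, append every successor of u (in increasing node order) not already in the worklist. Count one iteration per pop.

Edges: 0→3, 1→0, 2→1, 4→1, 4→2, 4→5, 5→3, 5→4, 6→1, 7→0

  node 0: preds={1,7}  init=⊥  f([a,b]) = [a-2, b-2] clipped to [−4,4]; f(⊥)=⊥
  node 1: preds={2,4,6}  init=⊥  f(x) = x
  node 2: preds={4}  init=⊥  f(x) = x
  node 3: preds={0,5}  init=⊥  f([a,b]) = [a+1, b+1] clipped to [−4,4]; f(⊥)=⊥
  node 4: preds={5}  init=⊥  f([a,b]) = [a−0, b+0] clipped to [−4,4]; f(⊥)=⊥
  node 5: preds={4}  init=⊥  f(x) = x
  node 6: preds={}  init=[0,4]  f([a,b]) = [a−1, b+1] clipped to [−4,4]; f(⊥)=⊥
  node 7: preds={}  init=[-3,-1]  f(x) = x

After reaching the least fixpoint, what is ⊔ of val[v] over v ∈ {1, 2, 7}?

Trace (10 dequeues):
  [1] u=0 | in [-3,-1] | out [-4,-3] | prev ⊥ | push {}
  [2] u=1 | in [0,4] | out [0,4] | prev ⊥ | push {0}
  [3] u=2 | in ⊥ | out ⊥ | ==
  [4] u=3 | in [-4,-3] | out [-3,-2] | prev ⊥ | push {}
  [5] u=4 | in ⊥ | out ⊥ | ==
  [6] u=5 | in ⊥ | out ⊥ | ==
  [7] u=6 | in ⊥ | out [0,4] | ==
  [8] u=7 | in ⊥ | out [-3,-1] | ==
  [9] u=0 | in [-3,4] | out [-4,2] | prev [-4,-3] | push {3}
  [10] u=3 | in [-4,2] | out [-3,3] | prev [-3,-2] | push {}

Converged values:
  [0] [-4,2]
  [1] [0,4]
  [2] ⊥
  [3] [-3,3]
  [4] ⊥
  [5] ⊥
  [6] [0,4]
  [7] [-3,-1]

[-3,4]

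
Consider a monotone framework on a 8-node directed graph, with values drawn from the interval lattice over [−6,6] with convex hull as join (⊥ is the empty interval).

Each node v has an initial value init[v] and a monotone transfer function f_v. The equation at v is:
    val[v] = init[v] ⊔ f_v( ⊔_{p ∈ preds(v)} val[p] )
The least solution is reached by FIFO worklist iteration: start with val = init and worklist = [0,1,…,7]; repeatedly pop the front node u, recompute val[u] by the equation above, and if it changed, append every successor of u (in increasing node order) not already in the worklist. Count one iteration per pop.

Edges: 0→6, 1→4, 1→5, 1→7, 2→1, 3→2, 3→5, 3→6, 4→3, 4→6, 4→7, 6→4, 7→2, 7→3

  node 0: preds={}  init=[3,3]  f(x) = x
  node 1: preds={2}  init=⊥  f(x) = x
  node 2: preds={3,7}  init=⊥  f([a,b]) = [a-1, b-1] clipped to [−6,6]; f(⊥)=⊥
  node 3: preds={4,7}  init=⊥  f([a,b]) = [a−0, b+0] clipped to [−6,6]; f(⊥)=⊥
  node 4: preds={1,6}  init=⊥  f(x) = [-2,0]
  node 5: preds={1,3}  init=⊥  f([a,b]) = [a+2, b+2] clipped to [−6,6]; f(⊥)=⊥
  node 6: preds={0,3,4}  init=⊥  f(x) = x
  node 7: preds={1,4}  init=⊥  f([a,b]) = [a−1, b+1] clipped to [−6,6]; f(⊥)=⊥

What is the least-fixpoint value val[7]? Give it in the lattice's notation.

[-6,1]

Iteration log — 31 steps:
  step 1. node 0  ⊔preds=⊥  new=[3,3]  stable
  step 2. node 1  ⊔preds=⊥  new=⊥  stable
  step 3. node 2  ⊔preds=⊥  new=⊥  stable
  step 4. node 3  ⊔preds=⊥  new=⊥  stable
  step 5. node 4  ⊔preds=⊥  new=[-2,0]  old=⊥  +wl: 3
  step 6. node 5  ⊔preds=⊥  new=⊥  stable
  step 7. node 6  ⊔preds=[-2,3]  new=[-2,3]  old=⊥  +wl: 4
  step 8. node 7  ⊔preds=[-2,0]  new=[-3,1]  old=⊥  +wl: 2
  step 9. node 3  ⊔preds=[-3,1]  new=[-3,1]  old=⊥  +wl: 5,6
  step 10. node 4  ⊔preds=[-2,3]  new=[-2,0]  stable
  step 11. node 2  ⊔preds=[-3,1]  new=[-4,0]  old=⊥  +wl: 1
  step 12. node 5  ⊔preds=[-3,1]  new=[-1,3]  old=⊥  +wl: 
  step 13. node 6  ⊔preds=[-3,3]  new=[-3,3]  old=[-2,3]  +wl: 4
  step 14. node 1  ⊔preds=[-4,0]  new=[-4,0]  old=⊥  +wl: 5,7
  step 15. node 4  ⊔preds=[-4,3]  new=[-2,0]  stable
  step 16. node 5  ⊔preds=[-4,1]  new=[-2,3]  old=[-1,3]  +wl: 
  step 17. node 7  ⊔preds=[-4,0]  new=[-5,1]  old=[-3,1]  +wl: 2,3
  step 18. node 2  ⊔preds=[-5,1]  new=[-6,0]  old=[-4,0]  +wl: 1
  step 19. node 3  ⊔preds=[-5,1]  new=[-5,1]  old=[-3,1]  +wl: 2,5,6
  step 20. node 1  ⊔preds=[-6,0]  new=[-6,0]  old=[-4,0]  +wl: 4,7
  step 21. node 2  ⊔preds=[-5,1]  new=[-6,0]  stable
  step 22. node 5  ⊔preds=[-6,1]  new=[-4,3]  old=[-2,3]  +wl: 
  step 23. node 6  ⊔preds=[-5,3]  new=[-5,3]  old=[-3,3]  +wl: 
  step 24. node 4  ⊔preds=[-6,3]  new=[-2,0]  stable
  step 25. node 7  ⊔preds=[-6,0]  new=[-6,1]  old=[-5,1]  +wl: 2,3
  step 26. node 2  ⊔preds=[-6,1]  new=[-6,0]  stable
  step 27. node 3  ⊔preds=[-6,1]  new=[-6,1]  old=[-5,1]  +wl: 2,5,6
  step 28. node 2  ⊔preds=[-6,1]  new=[-6,0]  stable
  step 29. node 5  ⊔preds=[-6,1]  new=[-4,3]  stable
  step 30. node 6  ⊔preds=[-6,3]  new=[-6,3]  old=[-5,3]  +wl: 4
  step 31. node 4  ⊔preds=[-6,3]  new=[-2,0]  stable

Least fixpoint reached:
  node 0: [3,3]
  node 1: [-6,0]
  node 2: [-6,0]
  node 3: [-6,1]
  node 4: [-2,0]
  node 5: [-4,3]
  node 6: [-6,3]
  node 7: [-6,1]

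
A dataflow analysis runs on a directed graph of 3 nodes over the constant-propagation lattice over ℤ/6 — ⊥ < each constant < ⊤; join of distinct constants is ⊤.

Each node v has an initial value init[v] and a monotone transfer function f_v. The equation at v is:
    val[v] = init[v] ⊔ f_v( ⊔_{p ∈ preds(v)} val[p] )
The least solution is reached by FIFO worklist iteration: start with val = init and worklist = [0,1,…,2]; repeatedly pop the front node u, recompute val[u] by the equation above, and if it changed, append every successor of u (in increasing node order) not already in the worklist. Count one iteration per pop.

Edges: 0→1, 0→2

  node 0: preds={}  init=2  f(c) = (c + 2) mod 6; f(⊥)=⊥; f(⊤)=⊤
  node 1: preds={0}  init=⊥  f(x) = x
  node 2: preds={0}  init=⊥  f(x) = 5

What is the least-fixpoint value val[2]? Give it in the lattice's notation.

5

Iteration log — 3 steps:
  step 1. node 0  ⊔preds=⊥  new=2  stable
  step 2. node 1  ⊔preds=2  new=2  old=⊥  +wl: 
  step 3. node 2  ⊔preds=2  new=5  old=⊥  +wl: 

Least fixpoint reached:
  node 0: 2
  node 1: 2
  node 2: 5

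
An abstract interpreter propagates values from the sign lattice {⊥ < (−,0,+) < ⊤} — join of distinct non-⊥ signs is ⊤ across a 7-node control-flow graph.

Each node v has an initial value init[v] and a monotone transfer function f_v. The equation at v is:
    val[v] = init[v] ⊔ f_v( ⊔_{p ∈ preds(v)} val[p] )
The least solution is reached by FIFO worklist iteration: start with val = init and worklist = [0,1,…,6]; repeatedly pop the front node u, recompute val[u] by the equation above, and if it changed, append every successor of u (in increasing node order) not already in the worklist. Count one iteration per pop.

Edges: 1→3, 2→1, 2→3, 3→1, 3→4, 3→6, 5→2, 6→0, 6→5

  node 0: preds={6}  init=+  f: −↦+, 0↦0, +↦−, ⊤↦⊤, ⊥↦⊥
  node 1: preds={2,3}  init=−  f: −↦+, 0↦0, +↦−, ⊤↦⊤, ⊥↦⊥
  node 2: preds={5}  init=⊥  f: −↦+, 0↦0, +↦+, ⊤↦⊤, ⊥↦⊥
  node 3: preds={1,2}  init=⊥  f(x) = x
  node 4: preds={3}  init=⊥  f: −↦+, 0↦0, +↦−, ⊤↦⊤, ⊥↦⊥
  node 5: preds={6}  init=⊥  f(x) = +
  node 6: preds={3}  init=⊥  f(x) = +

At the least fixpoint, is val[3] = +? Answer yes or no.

Worklist (15 pops):
  #1 pop 0: in=⊥ → + (no change)
  #2 pop 1: in=⊥ → − (no change)
  #3 pop 2: in=⊥ → ⊥ (no change)
  #4 pop 3: in=− → − (was ⊥); enqueue [1]
  #5 pop 4: in=− → + (was ⊥); enqueue []
  #6 pop 5: in=⊥ → + (was ⊥); enqueue [2]
  #7 pop 6: in=− → + (was ⊥); enqueue [0,5]
  #8 pop 1: in=− → ⊤ (was −); enqueue [3]
  #9 pop 2: in=+ → + (was ⊥); enqueue [1]
  #10 pop 0: in=+ → ⊤ (was +); enqueue []
  #11 pop 5: in=+ → + (no change)
  #12 pop 3: in=⊤ → ⊤ (was −); enqueue [4,6]
  #13 pop 1: in=⊤ → ⊤ (no change)
  #14 pop 4: in=⊤ → ⊤ (was +); enqueue []
  #15 pop 6: in=⊤ → + (no change)

Fixpoint:
  val[0] = ⊤
  val[1] = ⊤
  val[2] = +
  val[3] = ⊤
  val[4] = ⊤
  val[5] = +
  val[6] = +

no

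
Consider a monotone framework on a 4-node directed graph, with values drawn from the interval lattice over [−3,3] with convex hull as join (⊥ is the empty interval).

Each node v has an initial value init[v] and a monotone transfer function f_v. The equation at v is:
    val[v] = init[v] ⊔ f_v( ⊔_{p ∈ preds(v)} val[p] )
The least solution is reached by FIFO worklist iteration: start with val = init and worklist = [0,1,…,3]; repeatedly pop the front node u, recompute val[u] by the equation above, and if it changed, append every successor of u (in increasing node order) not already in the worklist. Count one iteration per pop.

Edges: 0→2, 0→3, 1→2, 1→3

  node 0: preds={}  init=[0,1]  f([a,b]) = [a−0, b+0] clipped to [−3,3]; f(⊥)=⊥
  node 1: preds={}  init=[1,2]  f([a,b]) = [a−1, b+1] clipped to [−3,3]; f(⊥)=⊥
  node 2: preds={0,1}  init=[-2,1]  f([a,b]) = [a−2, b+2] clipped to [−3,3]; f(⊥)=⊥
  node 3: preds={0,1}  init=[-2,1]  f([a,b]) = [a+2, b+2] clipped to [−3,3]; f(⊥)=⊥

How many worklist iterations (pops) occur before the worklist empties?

Iteration log — 4 steps:
  step 1. node 0  ⊔preds=⊥  new=[0,1]  stable
  step 2. node 1  ⊔preds=⊥  new=[1,2]  stable
  step 3. node 2  ⊔preds=[0,2]  new=[-2,3]  old=[-2,1]  +wl: 
  step 4. node 3  ⊔preds=[0,2]  new=[-2,3]  old=[-2,1]  +wl: 

Least fixpoint reached:
  node 0: [0,1]
  node 1: [1,2]
  node 2: [-2,3]
  node 3: [-2,3]

4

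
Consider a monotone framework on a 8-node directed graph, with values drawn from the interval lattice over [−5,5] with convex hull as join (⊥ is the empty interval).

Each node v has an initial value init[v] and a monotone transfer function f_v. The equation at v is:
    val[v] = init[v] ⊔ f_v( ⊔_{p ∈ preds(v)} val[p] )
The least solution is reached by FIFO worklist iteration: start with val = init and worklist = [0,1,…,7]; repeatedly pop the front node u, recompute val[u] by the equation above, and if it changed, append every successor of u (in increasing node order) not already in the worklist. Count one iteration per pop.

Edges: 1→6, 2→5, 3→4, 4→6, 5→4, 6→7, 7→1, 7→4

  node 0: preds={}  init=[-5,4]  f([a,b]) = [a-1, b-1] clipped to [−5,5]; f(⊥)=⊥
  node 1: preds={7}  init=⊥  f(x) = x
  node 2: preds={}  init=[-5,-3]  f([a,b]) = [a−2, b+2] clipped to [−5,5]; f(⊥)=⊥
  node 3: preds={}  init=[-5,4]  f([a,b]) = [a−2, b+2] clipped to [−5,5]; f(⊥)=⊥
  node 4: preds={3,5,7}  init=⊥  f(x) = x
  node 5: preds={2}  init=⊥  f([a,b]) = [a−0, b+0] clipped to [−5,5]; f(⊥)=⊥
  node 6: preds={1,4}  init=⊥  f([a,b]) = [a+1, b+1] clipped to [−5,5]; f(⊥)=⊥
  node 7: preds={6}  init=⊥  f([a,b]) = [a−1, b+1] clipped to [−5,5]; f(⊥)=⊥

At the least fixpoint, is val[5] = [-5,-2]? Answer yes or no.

no

Iteration log — 11 steps:
  step 1. node 0  ⊔preds=⊥  new=[-5,4]  stable
  step 2. node 1  ⊔preds=⊥  new=⊥  stable
  step 3. node 2  ⊔preds=⊥  new=[-5,-3]  stable
  step 4. node 3  ⊔preds=⊥  new=[-5,4]  stable
  step 5. node 4  ⊔preds=[-5,4]  new=[-5,4]  old=⊥  +wl: 
  step 6. node 5  ⊔preds=[-5,-3]  new=[-5,-3]  old=⊥  +wl: 4
  step 7. node 6  ⊔preds=[-5,4]  new=[-4,5]  old=⊥  +wl: 
  step 8. node 7  ⊔preds=[-4,5]  new=[-5,5]  old=⊥  +wl: 1
  step 9. node 4  ⊔preds=[-5,5]  new=[-5,5]  old=[-5,4]  +wl: 6
  step 10. node 1  ⊔preds=[-5,5]  new=[-5,5]  old=⊥  +wl: 
  step 11. node 6  ⊔preds=[-5,5]  new=[-4,5]  stable

Least fixpoint reached:
  node 0: [-5,4]
  node 1: [-5,5]
  node 2: [-5,-3]
  node 3: [-5,4]
  node 4: [-5,5]
  node 5: [-5,-3]
  node 6: [-4,5]
  node 7: [-5,5]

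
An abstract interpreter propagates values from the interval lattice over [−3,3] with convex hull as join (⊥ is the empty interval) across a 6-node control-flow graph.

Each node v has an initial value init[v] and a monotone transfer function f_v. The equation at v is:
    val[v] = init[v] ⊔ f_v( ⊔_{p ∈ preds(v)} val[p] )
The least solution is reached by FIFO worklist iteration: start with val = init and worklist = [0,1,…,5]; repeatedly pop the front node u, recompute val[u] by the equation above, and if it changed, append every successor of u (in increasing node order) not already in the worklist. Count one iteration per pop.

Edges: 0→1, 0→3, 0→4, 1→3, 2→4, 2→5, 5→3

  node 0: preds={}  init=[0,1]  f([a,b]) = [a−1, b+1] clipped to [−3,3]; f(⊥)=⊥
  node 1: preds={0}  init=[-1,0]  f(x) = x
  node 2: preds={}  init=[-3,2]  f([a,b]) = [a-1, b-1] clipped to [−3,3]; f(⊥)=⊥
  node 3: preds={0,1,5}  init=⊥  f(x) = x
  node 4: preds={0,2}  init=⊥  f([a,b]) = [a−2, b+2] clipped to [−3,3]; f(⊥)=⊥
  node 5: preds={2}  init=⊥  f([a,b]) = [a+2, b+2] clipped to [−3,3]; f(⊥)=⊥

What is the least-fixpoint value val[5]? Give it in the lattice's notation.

[-1,3]

Trace (7 dequeues):
  [1] u=0 | in ⊥ | out [0,1] | ==
  [2] u=1 | in [0,1] | out [-1,1] | prev [-1,0] | push {}
  [3] u=2 | in ⊥ | out [-3,2] | ==
  [4] u=3 | in [-1,1] | out [-1,1] | prev ⊥ | push {}
  [5] u=4 | in [-3,2] | out [-3,3] | prev ⊥ | push {}
  [6] u=5 | in [-3,2] | out [-1,3] | prev ⊥ | push {3}
  [7] u=3 | in [-1,3] | out [-1,3] | prev [-1,1] | push {}

Converged values:
  [0] [0,1]
  [1] [-1,1]
  [2] [-3,2]
  [3] [-1,3]
  [4] [-3,3]
  [5] [-1,3]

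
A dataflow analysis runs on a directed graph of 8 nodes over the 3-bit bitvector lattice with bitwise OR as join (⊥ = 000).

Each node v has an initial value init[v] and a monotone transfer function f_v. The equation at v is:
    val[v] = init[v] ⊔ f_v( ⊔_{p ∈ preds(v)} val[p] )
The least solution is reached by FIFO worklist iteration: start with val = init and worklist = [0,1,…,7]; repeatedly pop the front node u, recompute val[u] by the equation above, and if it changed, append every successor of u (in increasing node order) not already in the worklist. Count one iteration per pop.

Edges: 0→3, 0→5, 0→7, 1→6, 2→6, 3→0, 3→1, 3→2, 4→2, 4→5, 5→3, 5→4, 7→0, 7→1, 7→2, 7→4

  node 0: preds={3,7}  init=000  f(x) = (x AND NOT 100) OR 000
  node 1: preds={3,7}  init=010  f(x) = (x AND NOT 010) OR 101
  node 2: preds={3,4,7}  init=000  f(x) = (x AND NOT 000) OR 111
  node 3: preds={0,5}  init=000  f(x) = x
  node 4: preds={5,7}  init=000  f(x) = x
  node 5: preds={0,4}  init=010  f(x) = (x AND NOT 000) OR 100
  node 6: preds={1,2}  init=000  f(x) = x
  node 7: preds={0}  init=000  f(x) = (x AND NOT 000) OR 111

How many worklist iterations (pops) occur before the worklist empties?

20

Iteration log — 20 steps:
  step 1. node 0  ⊔preds=000  new=000  stable
  step 2. node 1  ⊔preds=000  new=111  old=010  +wl: 
  step 3. node 2  ⊔preds=000  new=111  old=000  +wl: 
  step 4. node 3  ⊔preds=010  new=010  old=000  +wl: 0,1,2
  step 5. node 4  ⊔preds=010  new=010  old=000  +wl: 
  step 6. node 5  ⊔preds=010  new=110  old=010  +wl: 3,4
  step 7. node 6  ⊔preds=111  new=111  old=000  +wl: 
  step 8. node 7  ⊔preds=000  new=111  old=000  +wl: 
  step 9. node 0  ⊔preds=111  new=011  old=000  +wl: 5,7
  step 10. node 1  ⊔preds=111  new=111  stable
  step 11. node 2  ⊔preds=111  new=111  stable
  step 12. node 3  ⊔preds=111  new=111  old=010  +wl: 0,1,2
  step 13. node 4  ⊔preds=111  new=111  old=010  +wl: 
  step 14. node 5  ⊔preds=111  new=111  old=110  +wl: 3,4
  step 15. node 7  ⊔preds=011  new=111  stable
  step 16. node 0  ⊔preds=111  new=011  stable
  step 17. node 1  ⊔preds=111  new=111  stable
  step 18. node 2  ⊔preds=111  new=111  stable
  step 19. node 3  ⊔preds=111  new=111  stable
  step 20. node 4  ⊔preds=111  new=111  stable

Least fixpoint reached:
  node 0: 011
  node 1: 111
  node 2: 111
  node 3: 111
  node 4: 111
  node 5: 111
  node 6: 111
  node 7: 111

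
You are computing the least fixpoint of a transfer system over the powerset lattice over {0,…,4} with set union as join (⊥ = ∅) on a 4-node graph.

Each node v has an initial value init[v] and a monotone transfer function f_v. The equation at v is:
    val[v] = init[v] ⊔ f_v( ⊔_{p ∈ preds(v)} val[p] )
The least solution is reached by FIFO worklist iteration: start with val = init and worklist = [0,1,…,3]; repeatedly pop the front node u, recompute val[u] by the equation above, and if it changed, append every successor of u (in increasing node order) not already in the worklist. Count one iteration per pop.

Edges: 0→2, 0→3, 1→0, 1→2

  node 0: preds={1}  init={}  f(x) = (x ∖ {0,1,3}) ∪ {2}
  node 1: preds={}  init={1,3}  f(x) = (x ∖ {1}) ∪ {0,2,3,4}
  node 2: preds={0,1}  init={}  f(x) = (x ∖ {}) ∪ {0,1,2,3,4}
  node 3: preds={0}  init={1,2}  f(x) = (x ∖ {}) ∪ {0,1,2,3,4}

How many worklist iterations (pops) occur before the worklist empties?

Iteration log — 7 steps:
  step 1. node 0  ⊔preds={1,3}  new={2}  old={}  +wl: 
  step 2. node 1  ⊔preds={}  new={0,1,2,3,4}  old={1,3}  +wl: 0
  step 3. node 2  ⊔preds={0,1,2,3,4}  new={0,1,2,3,4}  old={}  +wl: 
  step 4. node 3  ⊔preds={2}  new={0,1,2,3,4}  old={1,2}  +wl: 
  step 5. node 0  ⊔preds={0,1,2,3,4}  new={2,4}  old={2}  +wl: 2,3
  step 6. node 2  ⊔preds={0,1,2,3,4}  new={0,1,2,3,4}  stable
  step 7. node 3  ⊔preds={2,4}  new={0,1,2,3,4}  stable

Least fixpoint reached:
  node 0: {2,4}
  node 1: {0,1,2,3,4}
  node 2: {0,1,2,3,4}
  node 3: {0,1,2,3,4}

7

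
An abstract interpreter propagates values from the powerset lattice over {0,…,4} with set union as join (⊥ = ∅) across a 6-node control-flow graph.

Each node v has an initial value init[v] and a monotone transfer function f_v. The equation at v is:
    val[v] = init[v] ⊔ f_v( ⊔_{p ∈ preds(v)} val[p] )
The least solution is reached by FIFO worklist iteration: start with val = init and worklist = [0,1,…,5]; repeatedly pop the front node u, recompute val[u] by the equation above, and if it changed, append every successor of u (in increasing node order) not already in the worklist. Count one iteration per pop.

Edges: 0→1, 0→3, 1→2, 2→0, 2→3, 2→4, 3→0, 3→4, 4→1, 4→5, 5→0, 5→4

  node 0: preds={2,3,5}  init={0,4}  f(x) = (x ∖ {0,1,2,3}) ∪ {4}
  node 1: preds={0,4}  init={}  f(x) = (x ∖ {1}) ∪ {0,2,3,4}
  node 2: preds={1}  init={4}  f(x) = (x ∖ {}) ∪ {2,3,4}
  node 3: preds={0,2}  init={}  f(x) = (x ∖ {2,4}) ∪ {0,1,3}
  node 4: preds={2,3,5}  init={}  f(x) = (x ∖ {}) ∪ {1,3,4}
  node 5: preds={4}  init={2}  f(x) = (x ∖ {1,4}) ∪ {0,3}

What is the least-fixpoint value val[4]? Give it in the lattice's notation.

{0,1,2,3,4}

Trace (9 dequeues):
  [1] u=0 | in {2,4} | out {0,4} | ==
  [2] u=1 | in {0,4} | out {0,2,3,4} | prev {} | push {}
  [3] u=2 | in {0,2,3,4} | out {0,2,3,4} | prev {4} | push {0}
  [4] u=3 | in {0,2,3,4} | out {0,1,3} | prev {} | push {}
  [5] u=4 | in {0,1,2,3,4} | out {0,1,2,3,4} | prev {} | push {1}
  [6] u=5 | in {0,1,2,3,4} | out {0,2,3} | prev {2} | push {4}
  [7] u=0 | in {0,1,2,3,4} | out {0,4} | ==
  [8] u=1 | in {0,1,2,3,4} | out {0,2,3,4} | ==
  [9] u=4 | in {0,1,2,3,4} | out {0,1,2,3,4} | ==

Converged values:
  [0] {0,4}
  [1] {0,2,3,4}
  [2] {0,2,3,4}
  [3] {0,1,3}
  [4] {0,1,2,3,4}
  [5] {0,2,3}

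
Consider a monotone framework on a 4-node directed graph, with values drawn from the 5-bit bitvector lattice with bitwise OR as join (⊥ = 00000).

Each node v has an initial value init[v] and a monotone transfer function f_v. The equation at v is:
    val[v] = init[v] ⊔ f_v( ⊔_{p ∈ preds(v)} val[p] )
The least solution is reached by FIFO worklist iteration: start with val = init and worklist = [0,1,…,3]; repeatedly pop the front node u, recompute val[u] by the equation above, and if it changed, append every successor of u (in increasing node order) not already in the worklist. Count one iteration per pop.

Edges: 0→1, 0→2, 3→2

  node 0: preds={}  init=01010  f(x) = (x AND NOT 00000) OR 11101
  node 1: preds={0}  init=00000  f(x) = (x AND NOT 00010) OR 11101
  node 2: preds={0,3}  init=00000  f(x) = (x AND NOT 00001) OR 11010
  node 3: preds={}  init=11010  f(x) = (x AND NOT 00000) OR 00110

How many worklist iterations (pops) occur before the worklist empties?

5

Iteration log — 5 steps:
  step 1. node 0  ⊔preds=00000  new=11111  old=01010  +wl: 
  step 2. node 1  ⊔preds=11111  new=11101  old=00000  +wl: 
  step 3. node 2  ⊔preds=11111  new=11110  old=00000  +wl: 
  step 4. node 3  ⊔preds=00000  new=11110  old=11010  +wl: 2
  step 5. node 2  ⊔preds=11111  new=11110  stable

Least fixpoint reached:
  node 0: 11111
  node 1: 11101
  node 2: 11110
  node 3: 11110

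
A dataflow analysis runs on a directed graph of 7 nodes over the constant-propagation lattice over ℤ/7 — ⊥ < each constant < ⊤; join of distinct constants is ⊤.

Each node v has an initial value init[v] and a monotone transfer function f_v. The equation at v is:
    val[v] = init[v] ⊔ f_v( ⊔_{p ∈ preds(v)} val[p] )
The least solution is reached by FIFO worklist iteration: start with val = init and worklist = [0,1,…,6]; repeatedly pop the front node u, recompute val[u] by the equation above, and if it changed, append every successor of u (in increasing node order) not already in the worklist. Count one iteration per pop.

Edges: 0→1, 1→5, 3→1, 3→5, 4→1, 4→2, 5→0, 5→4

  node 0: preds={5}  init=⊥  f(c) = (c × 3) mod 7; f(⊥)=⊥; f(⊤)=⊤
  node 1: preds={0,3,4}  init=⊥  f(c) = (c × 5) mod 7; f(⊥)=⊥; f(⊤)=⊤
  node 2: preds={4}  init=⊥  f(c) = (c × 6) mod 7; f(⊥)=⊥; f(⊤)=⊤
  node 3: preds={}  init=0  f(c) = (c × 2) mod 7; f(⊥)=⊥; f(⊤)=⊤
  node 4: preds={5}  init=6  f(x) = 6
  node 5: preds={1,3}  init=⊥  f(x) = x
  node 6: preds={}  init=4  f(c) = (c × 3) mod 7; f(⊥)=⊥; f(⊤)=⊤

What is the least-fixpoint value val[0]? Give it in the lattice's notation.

Trace (10 dequeues):
  [1] u=0 | in ⊥ | out ⊥ | ==
  [2] u=1 | in ⊤ | out ⊤ | prev ⊥ | push {}
  [3] u=2 | in 6 | out 1 | prev ⊥ | push {}
  [4] u=3 | in ⊥ | out 0 | ==
  [5] u=4 | in ⊥ | out 6 | ==
  [6] u=5 | in ⊤ | out ⊤ | prev ⊥ | push {0,4}
  [7] u=6 | in ⊥ | out 4 | ==
  [8] u=0 | in ⊤ | out ⊤ | prev ⊥ | push {1}
  [9] u=4 | in ⊤ | out 6 | ==
  [10] u=1 | in ⊤ | out ⊤ | ==

Converged values:
  [0] ⊤
  [1] ⊤
  [2] 1
  [3] 0
  [4] 6
  [5] ⊤
  [6] 4

⊤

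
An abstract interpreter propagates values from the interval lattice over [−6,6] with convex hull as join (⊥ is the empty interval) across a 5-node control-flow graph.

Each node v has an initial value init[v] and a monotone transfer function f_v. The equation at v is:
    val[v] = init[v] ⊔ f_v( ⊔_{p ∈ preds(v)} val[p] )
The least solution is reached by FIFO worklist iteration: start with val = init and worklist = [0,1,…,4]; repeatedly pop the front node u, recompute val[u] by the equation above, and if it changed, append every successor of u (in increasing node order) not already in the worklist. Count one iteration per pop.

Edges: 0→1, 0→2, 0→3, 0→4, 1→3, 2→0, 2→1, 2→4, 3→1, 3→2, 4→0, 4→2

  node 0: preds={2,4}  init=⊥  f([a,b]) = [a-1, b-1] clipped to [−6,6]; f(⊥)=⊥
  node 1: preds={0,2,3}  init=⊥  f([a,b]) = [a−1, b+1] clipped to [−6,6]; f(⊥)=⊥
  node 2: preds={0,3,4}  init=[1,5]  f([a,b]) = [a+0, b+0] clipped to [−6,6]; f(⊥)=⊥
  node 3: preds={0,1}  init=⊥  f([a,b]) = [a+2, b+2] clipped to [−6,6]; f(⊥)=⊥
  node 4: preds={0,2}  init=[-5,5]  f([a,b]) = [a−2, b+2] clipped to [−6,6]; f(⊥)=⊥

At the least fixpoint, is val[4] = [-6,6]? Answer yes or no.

Worklist (12 pops):
  #1 pop 0: in=[-5,5] → [-6,4] (was ⊥); enqueue []
  #2 pop 1: in=[-6,5] → [-6,6] (was ⊥); enqueue []
  #3 pop 2: in=[-6,5] → [-6,5] (was [1,5]); enqueue [0,1]
  #4 pop 3: in=[-6,6] → [-4,6] (was ⊥); enqueue [2]
  #5 pop 4: in=[-6,5] → [-6,6] (was [-5,5]); enqueue []
  #6 pop 0: in=[-6,6] → [-6,5] (was [-6,4]); enqueue [3,4]
  #7 pop 1: in=[-6,6] → [-6,6] (no change)
  #8 pop 2: in=[-6,6] → [-6,6] (was [-6,5]); enqueue [0,1]
  #9 pop 3: in=[-6,6] → [-4,6] (no change)
  #10 pop 4: in=[-6,6] → [-6,6] (no change)
  #11 pop 0: in=[-6,6] → [-6,5] (no change)
  #12 pop 1: in=[-6,6] → [-6,6] (no change)

Fixpoint:
  val[0] = [-6,5]
  val[1] = [-6,6]
  val[2] = [-6,6]
  val[3] = [-4,6]
  val[4] = [-6,6]

yes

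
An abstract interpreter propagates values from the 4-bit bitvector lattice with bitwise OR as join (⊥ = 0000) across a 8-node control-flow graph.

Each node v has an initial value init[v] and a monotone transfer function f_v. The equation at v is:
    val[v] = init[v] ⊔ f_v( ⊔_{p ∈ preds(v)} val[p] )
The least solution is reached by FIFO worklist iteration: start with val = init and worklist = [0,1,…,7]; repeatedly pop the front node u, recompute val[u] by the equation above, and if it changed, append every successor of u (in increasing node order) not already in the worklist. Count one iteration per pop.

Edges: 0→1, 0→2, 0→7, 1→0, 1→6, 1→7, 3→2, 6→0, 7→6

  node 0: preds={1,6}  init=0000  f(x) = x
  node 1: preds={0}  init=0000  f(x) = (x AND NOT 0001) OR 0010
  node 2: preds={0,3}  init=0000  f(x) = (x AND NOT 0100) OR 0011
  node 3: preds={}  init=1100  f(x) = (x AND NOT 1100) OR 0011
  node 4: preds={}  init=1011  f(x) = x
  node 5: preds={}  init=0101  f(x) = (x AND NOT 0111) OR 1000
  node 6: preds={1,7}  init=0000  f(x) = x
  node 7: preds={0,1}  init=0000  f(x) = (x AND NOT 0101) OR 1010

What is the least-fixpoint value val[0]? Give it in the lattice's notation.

1010

Iteration log — 19 steps:
  step 1. node 0  ⊔preds=0000  new=0000  stable
  step 2. node 1  ⊔preds=0000  new=0010  old=0000  +wl: 0
  step 3. node 2  ⊔preds=1100  new=1011  old=0000  +wl: 
  step 4. node 3  ⊔preds=0000  new=1111  old=1100  +wl: 2
  step 5. node 4  ⊔preds=0000  new=1011  stable
  step 6. node 5  ⊔preds=0000  new=1101  old=0101  +wl: 
  step 7. node 6  ⊔preds=0010  new=0010  old=0000  +wl: 
  step 8. node 7  ⊔preds=0010  new=1010  old=0000  +wl: 6
  step 9. node 0  ⊔preds=0010  new=0010  old=0000  +wl: 1,7
  step 10. node 2  ⊔preds=1111  new=1011  stable
  step 11. node 6  ⊔preds=1010  new=1010  old=0010  +wl: 0
  step 12. node 1  ⊔preds=0010  new=0010  stable
  step 13. node 7  ⊔preds=0010  new=1010  stable
  step 14. node 0  ⊔preds=1010  new=1010  old=0010  +wl: 1,2,7
  step 15. node 1  ⊔preds=1010  new=1010  old=0010  +wl: 0,6
  step 16. node 2  ⊔preds=1111  new=1011  stable
  step 17. node 7  ⊔preds=1010  new=1010  stable
  step 18. node 0  ⊔preds=1010  new=1010  stable
  step 19. node 6  ⊔preds=1010  new=1010  stable

Least fixpoint reached:
  node 0: 1010
  node 1: 1010
  node 2: 1011
  node 3: 1111
  node 4: 1011
  node 5: 1101
  node 6: 1010
  node 7: 1010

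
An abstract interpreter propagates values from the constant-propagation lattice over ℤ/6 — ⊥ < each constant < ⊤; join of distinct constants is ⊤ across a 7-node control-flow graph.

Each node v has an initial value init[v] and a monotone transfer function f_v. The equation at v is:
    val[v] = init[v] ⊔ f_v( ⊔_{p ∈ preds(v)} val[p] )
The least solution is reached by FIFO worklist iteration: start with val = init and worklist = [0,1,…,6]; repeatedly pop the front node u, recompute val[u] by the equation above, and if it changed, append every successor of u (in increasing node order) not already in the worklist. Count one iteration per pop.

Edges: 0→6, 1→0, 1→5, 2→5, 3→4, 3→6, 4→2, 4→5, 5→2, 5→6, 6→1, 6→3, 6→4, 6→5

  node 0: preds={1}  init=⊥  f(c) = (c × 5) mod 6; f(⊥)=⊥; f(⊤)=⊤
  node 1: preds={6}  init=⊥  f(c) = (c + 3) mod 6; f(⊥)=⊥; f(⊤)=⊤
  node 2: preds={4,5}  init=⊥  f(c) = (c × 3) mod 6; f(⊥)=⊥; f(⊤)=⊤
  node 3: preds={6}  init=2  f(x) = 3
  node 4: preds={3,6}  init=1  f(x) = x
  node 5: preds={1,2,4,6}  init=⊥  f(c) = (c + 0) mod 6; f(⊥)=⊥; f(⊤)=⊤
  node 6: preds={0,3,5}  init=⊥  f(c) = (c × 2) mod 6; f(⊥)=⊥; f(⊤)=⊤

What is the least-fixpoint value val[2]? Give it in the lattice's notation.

Iteration log — 14 steps:
  step 1. node 0  ⊔preds=⊥  new=⊥  stable
  step 2. node 1  ⊔preds=⊥  new=⊥  stable
  step 3. node 2  ⊔preds=1  new=3  old=⊥  +wl: 
  step 4. node 3  ⊔preds=⊥  new=⊤  old=2  +wl: 
  step 5. node 4  ⊔preds=⊤  new=⊤  old=1  +wl: 2
  step 6. node 5  ⊔preds=⊤  new=⊤  old=⊥  +wl: 
  step 7. node 6  ⊔preds=⊤  new=⊤  old=⊥  +wl: 1,3,4,5
  step 8. node 2  ⊔preds=⊤  new=⊤  old=3  +wl: 
  step 9. node 1  ⊔preds=⊤  new=⊤  old=⊥  +wl: 0
  step 10. node 3  ⊔preds=⊤  new=⊤  stable
  step 11. node 4  ⊔preds=⊤  new=⊤  stable
  step 12. node 5  ⊔preds=⊤  new=⊤  stable
  step 13. node 0  ⊔preds=⊤  new=⊤  old=⊥  +wl: 6
  step 14. node 6  ⊔preds=⊤  new=⊤  stable

Least fixpoint reached:
  node 0: ⊤
  node 1: ⊤
  node 2: ⊤
  node 3: ⊤
  node 4: ⊤
  node 5: ⊤
  node 6: ⊤

⊤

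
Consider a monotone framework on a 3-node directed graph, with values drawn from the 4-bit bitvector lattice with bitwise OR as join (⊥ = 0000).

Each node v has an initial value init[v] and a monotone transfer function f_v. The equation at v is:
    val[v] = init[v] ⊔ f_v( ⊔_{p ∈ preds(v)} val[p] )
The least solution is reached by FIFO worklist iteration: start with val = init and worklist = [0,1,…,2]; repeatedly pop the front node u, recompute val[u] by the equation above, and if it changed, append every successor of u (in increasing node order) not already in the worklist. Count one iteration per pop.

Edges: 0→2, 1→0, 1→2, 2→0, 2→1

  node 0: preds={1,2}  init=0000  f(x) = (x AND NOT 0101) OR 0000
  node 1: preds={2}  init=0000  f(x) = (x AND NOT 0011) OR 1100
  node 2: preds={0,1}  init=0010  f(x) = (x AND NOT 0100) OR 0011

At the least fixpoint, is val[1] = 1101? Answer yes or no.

Iteration log — 6 steps:
  step 1. node 0  ⊔preds=0010  new=0010  old=0000  +wl: 
  step 2. node 1  ⊔preds=0010  new=1100  old=0000  +wl: 0
  step 3. node 2  ⊔preds=1110  new=1011  old=0010  +wl: 1
  step 4. node 0  ⊔preds=1111  new=1010  old=0010  +wl: 2
  step 5. node 1  ⊔preds=1011  new=1100  stable
  step 6. node 2  ⊔preds=1110  new=1011  stable

Least fixpoint reached:
  node 0: 1010
  node 1: 1100
  node 2: 1011

no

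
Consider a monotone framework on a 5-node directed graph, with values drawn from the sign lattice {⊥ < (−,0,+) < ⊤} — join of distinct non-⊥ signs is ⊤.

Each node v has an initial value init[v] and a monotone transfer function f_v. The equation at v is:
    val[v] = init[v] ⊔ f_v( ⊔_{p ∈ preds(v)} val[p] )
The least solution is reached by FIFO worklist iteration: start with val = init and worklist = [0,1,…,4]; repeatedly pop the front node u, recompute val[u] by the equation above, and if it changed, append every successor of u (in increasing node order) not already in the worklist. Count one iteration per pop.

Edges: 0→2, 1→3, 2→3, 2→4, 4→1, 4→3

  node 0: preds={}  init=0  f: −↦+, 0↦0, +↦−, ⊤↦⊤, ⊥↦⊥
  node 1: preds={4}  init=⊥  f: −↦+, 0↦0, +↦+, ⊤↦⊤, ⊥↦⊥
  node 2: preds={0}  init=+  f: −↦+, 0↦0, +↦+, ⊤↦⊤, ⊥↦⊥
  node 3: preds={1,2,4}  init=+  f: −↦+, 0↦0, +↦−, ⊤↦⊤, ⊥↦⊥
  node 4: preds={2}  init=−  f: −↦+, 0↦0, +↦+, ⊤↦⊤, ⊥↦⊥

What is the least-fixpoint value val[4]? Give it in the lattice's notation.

⊤

Worklist (7 pops):
  #1 pop 0: in=⊥ → 0 (no change)
  #2 pop 1: in=− → + (was ⊥); enqueue []
  #3 pop 2: in=0 → ⊤ (was +); enqueue []
  #4 pop 3: in=⊤ → ⊤ (was +); enqueue []
  #5 pop 4: in=⊤ → ⊤ (was −); enqueue [1,3]
  #6 pop 1: in=⊤ → ⊤ (was +); enqueue []
  #7 pop 3: in=⊤ → ⊤ (no change)

Fixpoint:
  val[0] = 0
  val[1] = ⊤
  val[2] = ⊤
  val[3] = ⊤
  val[4] = ⊤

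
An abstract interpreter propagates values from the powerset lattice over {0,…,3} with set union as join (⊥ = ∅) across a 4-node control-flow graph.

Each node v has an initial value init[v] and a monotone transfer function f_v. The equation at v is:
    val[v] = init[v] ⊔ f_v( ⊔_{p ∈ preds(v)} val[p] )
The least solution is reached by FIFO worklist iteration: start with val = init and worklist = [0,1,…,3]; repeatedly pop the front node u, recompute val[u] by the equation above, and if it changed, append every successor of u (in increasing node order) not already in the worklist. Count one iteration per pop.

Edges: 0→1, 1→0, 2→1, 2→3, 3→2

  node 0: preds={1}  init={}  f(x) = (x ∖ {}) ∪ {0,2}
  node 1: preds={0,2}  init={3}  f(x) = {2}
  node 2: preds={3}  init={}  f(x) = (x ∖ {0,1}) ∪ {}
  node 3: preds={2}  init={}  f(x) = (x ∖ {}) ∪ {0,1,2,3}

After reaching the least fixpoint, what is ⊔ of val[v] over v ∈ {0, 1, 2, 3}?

Worklist (8 pops):
  #1 pop 0: in={3} → {0,2,3} (was {}); enqueue []
  #2 pop 1: in={0,2,3} → {2,3} (was {3}); enqueue [0]
  #3 pop 2: in={} → {} (no change)
  #4 pop 3: in={} → {0,1,2,3} (was {}); enqueue [2]
  #5 pop 0: in={2,3} → {0,2,3} (no change)
  #6 pop 2: in={0,1,2,3} → {2,3} (was {}); enqueue [1,3]
  #7 pop 1: in={0,2,3} → {2,3} (no change)
  #8 pop 3: in={2,3} → {0,1,2,3} (no change)

Fixpoint:
  val[0] = {0,2,3}
  val[1] = {2,3}
  val[2] = {2,3}
  val[3] = {0,1,2,3}

{0,1,2,3}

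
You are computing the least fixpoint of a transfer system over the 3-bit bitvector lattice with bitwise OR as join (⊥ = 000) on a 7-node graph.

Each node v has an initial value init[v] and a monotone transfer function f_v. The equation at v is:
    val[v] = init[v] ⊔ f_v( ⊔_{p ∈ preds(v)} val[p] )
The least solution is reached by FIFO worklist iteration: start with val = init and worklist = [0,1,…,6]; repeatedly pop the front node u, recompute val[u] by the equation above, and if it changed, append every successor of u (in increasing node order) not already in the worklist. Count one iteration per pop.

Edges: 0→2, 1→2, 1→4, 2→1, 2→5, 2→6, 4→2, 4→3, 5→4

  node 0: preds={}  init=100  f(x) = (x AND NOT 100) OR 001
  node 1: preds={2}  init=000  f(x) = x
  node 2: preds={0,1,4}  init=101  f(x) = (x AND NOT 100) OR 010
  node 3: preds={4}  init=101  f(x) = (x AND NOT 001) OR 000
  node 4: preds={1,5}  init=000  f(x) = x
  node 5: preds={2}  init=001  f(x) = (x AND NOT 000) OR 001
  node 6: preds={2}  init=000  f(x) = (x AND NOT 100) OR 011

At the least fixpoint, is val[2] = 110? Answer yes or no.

no

Iteration log — 13 steps:
  step 1. node 0  ⊔preds=000  new=101  old=100  +wl: 
  step 2. node 1  ⊔preds=101  new=101  old=000  +wl: 
  step 3. node 2  ⊔preds=101  new=111  old=101  +wl: 1
  step 4. node 3  ⊔preds=000  new=101  stable
  step 5. node 4  ⊔preds=101  new=101  old=000  +wl: 2,3
  step 6. node 5  ⊔preds=111  new=111  old=001  +wl: 4
  step 7. node 6  ⊔preds=111  new=011  old=000  +wl: 
  step 8. node 1  ⊔preds=111  new=111  old=101  +wl: 
  step 9. node 2  ⊔preds=111  new=111  stable
  step 10. node 3  ⊔preds=101  new=101  stable
  step 11. node 4  ⊔preds=111  new=111  old=101  +wl: 2,3
  step 12. node 2  ⊔preds=111  new=111  stable
  step 13. node 3  ⊔preds=111  new=111  old=101  +wl: 

Least fixpoint reached:
  node 0: 101
  node 1: 111
  node 2: 111
  node 3: 111
  node 4: 111
  node 5: 111
  node 6: 011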